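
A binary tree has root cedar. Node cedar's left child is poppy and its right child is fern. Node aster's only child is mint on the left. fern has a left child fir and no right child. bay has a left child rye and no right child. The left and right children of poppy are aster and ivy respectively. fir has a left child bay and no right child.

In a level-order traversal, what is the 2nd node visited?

poppy

Level-order visits nodes level by level from the root, left to right within each level.
Level 0: cedar
Level 1: poppy, fern
Level 2: aster, ivy, fir
Level 3: mint, bay
Level 4: rye
Full level-order sequence: cedar, poppy, fern, aster, ivy, fir, mint, bay, rye.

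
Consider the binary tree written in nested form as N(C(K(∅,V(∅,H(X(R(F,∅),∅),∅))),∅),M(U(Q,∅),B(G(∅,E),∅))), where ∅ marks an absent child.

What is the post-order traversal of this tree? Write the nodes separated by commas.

F, R, X, H, V, K, C, Q, U, E, G, B, M, N

Post-order visits the left subtree, then the right subtree, then the node.
At N: go left to C.
  At C: go left to K.
    At K: no left child.
    At K: go right to V.
      At V: no left child.
      At V: go right to H.
        At H: go left to X.
          At X: go left to R.
            At R: go left to F.
              F is a leaf — visit F.
            At R: no right child.
            Visit R.
          At X: no right child.
          Visit X.
        At H: no right child.
        Visit H.
      Visit V.
    Visit K.
  At C: no right child.
  Visit C.
At N: go right to M.
  At M: go left to U.
    At U: go left to Q.
      Q is a leaf — visit Q.
    At U: no right child.
    Visit U.
  At M: go right to B.
    At B: go left to G.
      At G: no left child.
      At G: go right to E.
        E is a leaf — visit E.
      Visit G.
    At B: no right child.
    Visit B.
  Visit M.
Visit N.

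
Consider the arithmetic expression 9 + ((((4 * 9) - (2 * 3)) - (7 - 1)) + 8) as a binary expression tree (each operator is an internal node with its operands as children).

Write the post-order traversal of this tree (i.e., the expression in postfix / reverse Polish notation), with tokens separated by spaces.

9 4 9 * 2 3 * - 7 1 - - 8 + +

Post-order on an expression tree gives postfix notation: for each operator, emit left operand, right operand, then the operator.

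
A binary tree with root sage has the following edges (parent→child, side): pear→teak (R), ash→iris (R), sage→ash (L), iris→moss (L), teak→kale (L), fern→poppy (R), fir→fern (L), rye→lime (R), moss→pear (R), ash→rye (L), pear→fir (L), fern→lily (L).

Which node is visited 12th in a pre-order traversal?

Pre-order visits the node, then its left subtree, then its right subtree.
Visit sage.
At sage: go left to ash.
  Visit ash.
  At ash: go left to rye.
    Visit rye.
    At rye: no left child.
    At rye: go right to lime.
      lime is a leaf — visit lime.
  At ash: go right to iris.
    Visit iris.
    At iris: go left to moss.
      Visit moss.
      At moss: no left child.
      At moss: go right to pear.
        Visit pear.
        At pear: go left to fir.
          Visit fir.
          At fir: go left to fern.
            Visit fern.
            At fern: go left to lily.
              lily is a leaf — visit lily.
            At fern: go right to poppy.
              poppy is a leaf — visit poppy.
          At fir: no right child.
        At pear: go right to teak.
          Visit teak.
          At teak: go left to kale.
            kale is a leaf — visit kale.
          At teak: no right child.
    At iris: no right child.
At sage: no right child.
Full pre-order sequence: sage, ash, rye, lime, iris, moss, pear, fir, fern, lily, poppy, teak, kale.

teak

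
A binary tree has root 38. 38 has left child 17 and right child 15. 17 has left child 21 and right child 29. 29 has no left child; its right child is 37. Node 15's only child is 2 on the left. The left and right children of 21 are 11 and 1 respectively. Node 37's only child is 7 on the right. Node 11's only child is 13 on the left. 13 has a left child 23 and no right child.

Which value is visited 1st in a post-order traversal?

23

Post-order visits the left subtree, then the right subtree, then the node.
At 38: go left to 17.
  At 17: go left to 21.
    At 21: go left to 11.
      At 11: go left to 13.
        At 13: go left to 23.
          23 is a leaf — visit 23.
        At 13: no right child.
        Visit 13.
      At 11: no right child.
      Visit 11.
    At 21: go right to 1.
      1 is a leaf — visit 1.
    Visit 21.
  At 17: go right to 29.
    At 29: no left child.
    At 29: go right to 37.
      At 37: no left child.
      At 37: go right to 7.
        7 is a leaf — visit 7.
      Visit 37.
    Visit 29.
  Visit 17.
At 38: go right to 15.
  At 15: go left to 2.
    2 is a leaf — visit 2.
  At 15: no right child.
  Visit 15.
Visit 38.
Full post-order sequence: 23, 13, 11, 1, 21, 7, 37, 29, 17, 2, 15, 38.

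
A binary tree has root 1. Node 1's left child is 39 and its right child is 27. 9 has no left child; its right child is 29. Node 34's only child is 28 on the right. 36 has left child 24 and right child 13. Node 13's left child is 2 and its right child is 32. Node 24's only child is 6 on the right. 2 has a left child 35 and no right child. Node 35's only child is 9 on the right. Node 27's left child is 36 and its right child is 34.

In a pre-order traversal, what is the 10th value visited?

9

Pre-order visits the node, then its left subtree, then its right subtree.
Visit 1.
At 1: go left to 39.
  39 is a leaf — visit 39.
At 1: go right to 27.
  Visit 27.
  At 27: go left to 36.
    Visit 36.
    At 36: go left to 24.
      Visit 24.
      At 24: no left child.
      At 24: go right to 6.
        6 is a leaf — visit 6.
    At 36: go right to 13.
      Visit 13.
      At 13: go left to 2.
        Visit 2.
        At 2: go left to 35.
          Visit 35.
          At 35: no left child.
          At 35: go right to 9.
            Visit 9.
            At 9: no left child.
            At 9: go right to 29.
              29 is a leaf — visit 29.
        At 2: no right child.
      At 13: go right to 32.
        32 is a leaf — visit 32.
  At 27: go right to 34.
    Visit 34.
    At 34: no left child.
    At 34: go right to 28.
      28 is a leaf — visit 28.
Full pre-order sequence: 1, 39, 27, 36, 24, 6, 13, 2, 35, 9, 29, 32, 34, 28.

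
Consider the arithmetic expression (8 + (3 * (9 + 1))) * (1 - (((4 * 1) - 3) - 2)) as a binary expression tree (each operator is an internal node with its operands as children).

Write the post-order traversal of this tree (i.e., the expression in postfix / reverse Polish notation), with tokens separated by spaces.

Post-order on an expression tree gives postfix notation: for each operator, emit left operand, right operand, then the operator.

8 3 9 1 + * + 1 4 1 * 3 - 2 - - *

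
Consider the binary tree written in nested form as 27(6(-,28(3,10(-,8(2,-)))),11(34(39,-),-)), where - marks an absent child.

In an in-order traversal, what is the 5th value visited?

2

In-order visits the left subtree, then the node, then the right subtree.
At 27: go left to 6.
  At 6: no left child.
  Visit 6.
  At 6: go right to 28.
    At 28: go left to 3.
      3 is a leaf — visit 3.
    Visit 28.
    At 28: go right to 10.
      At 10: no left child.
      Visit 10.
      At 10: go right to 8.
        At 8: go left to 2.
          2 is a leaf — visit 2.
        Visit 8.
        At 8: no right child.
Visit 27.
At 27: go right to 11.
  At 11: go left to 34.
    At 34: go left to 39.
      39 is a leaf — visit 39.
    Visit 34.
    At 34: no right child.
  Visit 11.
  At 11: no right child.
Full in-order sequence: 6, 3, 28, 10, 2, 8, 27, 39, 34, 11.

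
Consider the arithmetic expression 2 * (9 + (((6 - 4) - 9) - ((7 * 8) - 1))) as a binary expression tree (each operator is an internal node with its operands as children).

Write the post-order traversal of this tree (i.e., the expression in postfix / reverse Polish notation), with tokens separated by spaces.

2 9 6 4 - 9 - 7 8 * 1 - - + *

Post-order on an expression tree gives postfix notation: for each operator, emit left operand, right operand, then the operator.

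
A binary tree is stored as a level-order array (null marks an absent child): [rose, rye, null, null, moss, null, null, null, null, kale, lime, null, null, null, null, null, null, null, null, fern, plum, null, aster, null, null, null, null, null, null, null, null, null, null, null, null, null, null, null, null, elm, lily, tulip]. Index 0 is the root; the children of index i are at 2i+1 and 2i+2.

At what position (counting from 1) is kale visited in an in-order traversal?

In-order visits the left subtree, then the node, then the right subtree.
At rose: go left to rye.
  At rye: no left child.
  Visit rye.
  At rye: go right to moss.
    At moss: go left to kale.
      At kale: go left to fern.
        At fern: go left to elm.
          elm is a leaf — visit elm.
        Visit fern.
        At fern: go right to lily.
          lily is a leaf — visit lily.
      Visit kale.
      At kale: go right to plum.
        At plum: go left to tulip.
          tulip is a leaf — visit tulip.
        Visit plum.
        At plum: no right child.
    Visit moss.
    At moss: go right to lime.
      At lime: no left child.
      Visit lime.
      At lime: go right to aster.
        aster is a leaf — visit aster.
Visit rose.
At rose: no right child.
Full in-order sequence: rye, elm, fern, lily, kale, tulip, plum, moss, lime, aster, rose.

5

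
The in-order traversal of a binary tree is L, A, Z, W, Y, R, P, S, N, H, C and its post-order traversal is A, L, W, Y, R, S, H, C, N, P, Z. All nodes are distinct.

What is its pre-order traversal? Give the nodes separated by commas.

The last element of post-order is the root; it splits in-order into left and right subtrees.
Root Z: left subtree has 2 nodes {L, A}, right has 8 {W, Y, R, P, S, N, H, C}.
  Root L: left subtree has 0 nodes { }, right has 1 {A}.
  Root P: left subtree has 3 nodes {W, Y, R}, right has 4 {S, N, H, C}.
    Root R: left subtree has 2 nodes {W, Y}, right has 0 { }.
      Root Y: left subtree has 1 node {W}, right has 0 { }.
    Root N: left subtree has 1 node {S}, right has 2 {H, C}.
      Root C: left subtree has 1 node {H}, right has 0 { }.

Z, L, A, P, R, Y, W, N, S, C, H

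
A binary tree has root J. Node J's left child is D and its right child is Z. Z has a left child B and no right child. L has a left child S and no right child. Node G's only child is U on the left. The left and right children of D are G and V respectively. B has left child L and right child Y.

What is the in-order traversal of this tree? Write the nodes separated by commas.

U, G, D, V, J, S, L, B, Y, Z

In-order visits the left subtree, then the node, then the right subtree.
At J: go left to D.
  At D: go left to G.
    At G: go left to U.
      U is a leaf — visit U.
    Visit G.
    At G: no right child.
  Visit D.
  At D: go right to V.
    V is a leaf — visit V.
Visit J.
At J: go right to Z.
  At Z: go left to B.
    At B: go left to L.
      At L: go left to S.
        S is a leaf — visit S.
      Visit L.
      At L: no right child.
    Visit B.
    At B: go right to Y.
      Y is a leaf — visit Y.
  Visit Z.
  At Z: no right child.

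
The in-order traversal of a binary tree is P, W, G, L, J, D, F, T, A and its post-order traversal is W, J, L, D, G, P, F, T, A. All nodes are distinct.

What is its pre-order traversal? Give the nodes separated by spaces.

The last element of post-order is the root; it splits in-order into left and right subtrees.
Root A: left subtree has 8 nodes {P, W, G, L, J, D, F, T}, right has 0 { }.
  Root T: left subtree has 7 nodes {P, W, G, L, J, D, F}, right has 0 { }.
    Root F: left subtree has 6 nodes {P, W, G, L, J, D}, right has 0 { }.
      Root P: left subtree has 0 nodes { }, right has 5 {W, G, L, J, D}.
        Root G: left subtree has 1 node {W}, right has 3 {L, J, D}.
          Root D: left subtree has 2 nodes {L, J}, right has 0 { }.
            Root L: left subtree has 0 nodes { }, right has 1 {J}.

A T F P G W D L J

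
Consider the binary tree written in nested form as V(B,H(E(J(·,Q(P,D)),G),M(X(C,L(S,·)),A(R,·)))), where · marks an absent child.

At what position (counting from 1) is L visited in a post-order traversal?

10

Post-order visits the left subtree, then the right subtree, then the node.
At V: go left to B.
  B is a leaf — visit B.
At V: go right to H.
  At H: go left to E.
    At E: go left to J.
      At J: no left child.
      At J: go right to Q.
        At Q: go left to P.
          P is a leaf — visit P.
        At Q: go right to D.
          D is a leaf — visit D.
        Visit Q.
      Visit J.
    At E: go right to G.
      G is a leaf — visit G.
    Visit E.
  At H: go right to M.
    At M: go left to X.
      At X: go left to C.
        C is a leaf — visit C.
      At X: go right to L.
        At L: go left to S.
          S is a leaf — visit S.
        At L: no right child.
        Visit L.
      Visit X.
    At M: go right to A.
      At A: go left to R.
        R is a leaf — visit R.
      At A: no right child.
      Visit A.
    Visit M.
  Visit H.
Visit V.
Full post-order sequence: B, P, D, Q, J, G, E, C, S, L, X, R, A, M, H, V.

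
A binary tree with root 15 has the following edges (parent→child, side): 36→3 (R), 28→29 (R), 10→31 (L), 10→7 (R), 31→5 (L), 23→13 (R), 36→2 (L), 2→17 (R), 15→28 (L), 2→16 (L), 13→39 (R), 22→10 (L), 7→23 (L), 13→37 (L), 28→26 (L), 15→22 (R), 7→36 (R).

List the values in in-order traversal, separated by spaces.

In-order visits the left subtree, then the node, then the right subtree.
At 15: go left to 28.
  At 28: go left to 26.
    26 is a leaf — visit 26.
  Visit 28.
  At 28: go right to 29.
    29 is a leaf — visit 29.
Visit 15.
At 15: go right to 22.
  At 22: go left to 10.
    At 10: go left to 31.
      At 31: go left to 5.
        5 is a leaf — visit 5.
      Visit 31.
      At 31: no right child.
    Visit 10.
    At 10: go right to 7.
      At 7: go left to 23.
        At 23: no left child.
        Visit 23.
        At 23: go right to 13.
          At 13: go left to 37.
            37 is a leaf — visit 37.
          Visit 13.
          At 13: go right to 39.
            39 is a leaf — visit 39.
      Visit 7.
      At 7: go right to 36.
        At 36: go left to 2.
          At 2: go left to 16.
            16 is a leaf — visit 16.
          Visit 2.
          At 2: go right to 17.
            17 is a leaf — visit 17.
        Visit 36.
        At 36: go right to 3.
          3 is a leaf — visit 3.
  Visit 22.
  At 22: no right child.

26 28 29 15 5 31 10 23 37 13 39 7 16 2 17 36 3 22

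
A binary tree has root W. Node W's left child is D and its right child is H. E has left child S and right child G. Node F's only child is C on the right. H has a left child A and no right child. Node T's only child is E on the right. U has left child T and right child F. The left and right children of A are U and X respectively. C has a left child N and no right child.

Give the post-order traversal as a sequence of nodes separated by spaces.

D S G E T N C F U X A H W

Post-order visits the left subtree, then the right subtree, then the node.
At W: go left to D.
  D is a leaf — visit D.
At W: go right to H.
  At H: go left to A.
    At A: go left to U.
      At U: go left to T.
        At T: no left child.
        At T: go right to E.
          At E: go left to S.
            S is a leaf — visit S.
          At E: go right to G.
            G is a leaf — visit G.
          Visit E.
        Visit T.
      At U: go right to F.
        At F: no left child.
        At F: go right to C.
          At C: go left to N.
            N is a leaf — visit N.
          At C: no right child.
          Visit C.
        Visit F.
      Visit U.
    At A: go right to X.
      X is a leaf — visit X.
    Visit A.
  At H: no right child.
  Visit H.
Visit W.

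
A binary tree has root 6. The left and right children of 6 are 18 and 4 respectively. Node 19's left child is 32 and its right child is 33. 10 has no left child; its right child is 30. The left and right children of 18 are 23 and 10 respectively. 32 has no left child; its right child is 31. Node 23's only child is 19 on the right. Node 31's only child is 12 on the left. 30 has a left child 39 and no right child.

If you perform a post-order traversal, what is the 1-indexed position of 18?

Post-order visits the left subtree, then the right subtree, then the node.
At 6: go left to 18.
  At 18: go left to 23.
    At 23: no left child.
    At 23: go right to 19.
      At 19: go left to 32.
        At 32: no left child.
        At 32: go right to 31.
          At 31: go left to 12.
            12 is a leaf — visit 12.
          At 31: no right child.
          Visit 31.
        Visit 32.
      At 19: go right to 33.
        33 is a leaf — visit 33.
      Visit 19.
    Visit 23.
  At 18: go right to 10.
    At 10: no left child.
    At 10: go right to 30.
      At 30: go left to 39.
        39 is a leaf — visit 39.
      At 30: no right child.
      Visit 30.
    Visit 10.
  Visit 18.
At 6: go right to 4.
  4 is a leaf — visit 4.
Visit 6.
Full post-order sequence: 12, 31, 32, 33, 19, 23, 39, 30, 10, 18, 4, 6.

10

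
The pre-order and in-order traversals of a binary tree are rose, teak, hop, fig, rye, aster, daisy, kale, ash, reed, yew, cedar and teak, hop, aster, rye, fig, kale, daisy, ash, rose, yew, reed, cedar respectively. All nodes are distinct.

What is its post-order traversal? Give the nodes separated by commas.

aster, rye, kale, ash, daisy, fig, hop, teak, yew, cedar, reed, rose

The first element of pre-order is the root; it splits in-order into left and right subtrees.
Root rose: left subtree has 8 nodes {teak, hop, aster, rye, fig, kale, daisy, ash}, right has 3 {yew, reed, cedar}.
  Root teak: left subtree has 0 nodes { }, right has 7 {hop, aster, rye, fig, kale, daisy, ash}.
    Root hop: left subtree has 0 nodes { }, right has 6 {aster, rye, fig, kale, daisy, ash}.
      Root fig: left subtree has 2 nodes {aster, rye}, right has 3 {kale, daisy, ash}.
        Root rye: left subtree has 1 node {aster}, right has 0 { }.
        Root daisy: left subtree has 1 node {kale}, right has 1 {ash}.
  Root reed: left subtree has 1 node {yew}, right has 1 {cedar}.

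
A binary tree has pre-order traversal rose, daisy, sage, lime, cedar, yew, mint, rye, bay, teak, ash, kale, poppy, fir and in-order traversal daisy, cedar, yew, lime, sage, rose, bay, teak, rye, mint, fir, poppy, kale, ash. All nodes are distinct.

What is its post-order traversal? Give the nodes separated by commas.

The first element of pre-order is the root; it splits in-order into left and right subtrees.
Root rose: left subtree has 5 nodes {daisy, cedar, yew, lime, sage}, right has 8 {bay, teak, rye, mint, fir, poppy, kale, ash}.
  Root daisy: left subtree has 0 nodes { }, right has 4 {cedar, yew, lime, sage}.
    Root sage: left subtree has 3 nodes {cedar, yew, lime}, right has 0 { }.
      Root lime: left subtree has 2 nodes {cedar, yew}, right has 0 { }.
        Root cedar: left subtree has 0 nodes { }, right has 1 {yew}.
  Root mint: left subtree has 3 nodes {bay, teak, rye}, right has 4 {fir, poppy, kale, ash}.
    Root rye: left subtree has 2 nodes {bay, teak}, right has 0 { }.
      Root bay: left subtree has 0 nodes { }, right has 1 {teak}.
    Root ash: left subtree has 3 nodes {fir, poppy, kale}, right has 0 { }.
      Root kale: left subtree has 2 nodes {fir, poppy}, right has 0 { }.
        Root poppy: left subtree has 1 node {fir}, right has 0 { }.

yew, cedar, lime, sage, daisy, teak, bay, rye, fir, poppy, kale, ash, mint, rose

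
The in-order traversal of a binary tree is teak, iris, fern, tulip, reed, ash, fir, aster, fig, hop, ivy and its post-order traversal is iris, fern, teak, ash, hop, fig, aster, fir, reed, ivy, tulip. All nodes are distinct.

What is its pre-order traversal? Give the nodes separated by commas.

The last element of post-order is the root; it splits in-order into left and right subtrees.
Root tulip: left subtree has 3 nodes {teak, iris, fern}, right has 7 {reed, ash, fir, aster, fig, hop, ivy}.
  Root teak: left subtree has 0 nodes { }, right has 2 {iris, fern}.
    Root fern: left subtree has 1 node {iris}, right has 0 { }.
  Root ivy: left subtree has 6 nodes {reed, ash, fir, aster, fig, hop}, right has 0 { }.
    Root reed: left subtree has 0 nodes { }, right has 5 {ash, fir, aster, fig, hop}.
      Root fir: left subtree has 1 node {ash}, right has 3 {aster, fig, hop}.
        Root aster: left subtree has 0 nodes { }, right has 2 {fig, hop}.
          Root fig: left subtree has 0 nodes { }, right has 1 {hop}.

tulip, teak, fern, iris, ivy, reed, fir, ash, aster, fig, hop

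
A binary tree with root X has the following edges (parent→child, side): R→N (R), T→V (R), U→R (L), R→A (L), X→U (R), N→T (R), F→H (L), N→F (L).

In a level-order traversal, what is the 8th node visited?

Level-order visits nodes level by level from the root, left to right within each level.
Level 0: X
Level 1: U
Level 2: R
Level 3: A, N
Level 4: F, T
Level 5: H, V
Full level-order sequence: X, U, R, A, N, F, T, H, V.

H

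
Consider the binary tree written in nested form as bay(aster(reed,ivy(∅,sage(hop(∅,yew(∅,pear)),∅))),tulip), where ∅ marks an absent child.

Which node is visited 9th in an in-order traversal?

In-order visits the left subtree, then the node, then the right subtree.
At bay: go left to aster.
  At aster: go left to reed.
    reed is a leaf — visit reed.
  Visit aster.
  At aster: go right to ivy.
    At ivy: no left child.
    Visit ivy.
    At ivy: go right to sage.
      At sage: go left to hop.
        At hop: no left child.
        Visit hop.
        At hop: go right to yew.
          At yew: no left child.
          Visit yew.
          At yew: go right to pear.
            pear is a leaf — visit pear.
      Visit sage.
      At sage: no right child.
Visit bay.
At bay: go right to tulip.
  tulip is a leaf — visit tulip.
Full in-order sequence: reed, aster, ivy, hop, yew, pear, sage, bay, tulip.

tulip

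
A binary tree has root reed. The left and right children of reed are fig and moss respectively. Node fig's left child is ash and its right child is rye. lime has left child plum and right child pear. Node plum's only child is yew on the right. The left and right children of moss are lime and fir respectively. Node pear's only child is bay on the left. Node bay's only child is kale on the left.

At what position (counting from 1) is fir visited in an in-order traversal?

12

In-order visits the left subtree, then the node, then the right subtree.
At reed: go left to fig.
  At fig: go left to ash.
    ash is a leaf — visit ash.
  Visit fig.
  At fig: go right to rye.
    rye is a leaf — visit rye.
Visit reed.
At reed: go right to moss.
  At moss: go left to lime.
    At lime: go left to plum.
      At plum: no left child.
      Visit plum.
      At plum: go right to yew.
        yew is a leaf — visit yew.
    Visit lime.
    At lime: go right to pear.
      At pear: go left to bay.
        At bay: go left to kale.
          kale is a leaf — visit kale.
        Visit bay.
        At bay: no right child.
      Visit pear.
      At pear: no right child.
  Visit moss.
  At moss: go right to fir.
    fir is a leaf — visit fir.
Full in-order sequence: ash, fig, rye, reed, plum, yew, lime, kale, bay, pear, moss, fir.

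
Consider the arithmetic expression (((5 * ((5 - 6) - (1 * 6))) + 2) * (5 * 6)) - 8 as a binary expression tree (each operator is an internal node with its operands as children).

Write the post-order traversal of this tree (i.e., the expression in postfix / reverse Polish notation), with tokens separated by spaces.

Post-order on an expression tree gives postfix notation: for each operator, emit left operand, right operand, then the operator.

5 5 6 - 1 6 * - * 2 + 5 6 * * 8 -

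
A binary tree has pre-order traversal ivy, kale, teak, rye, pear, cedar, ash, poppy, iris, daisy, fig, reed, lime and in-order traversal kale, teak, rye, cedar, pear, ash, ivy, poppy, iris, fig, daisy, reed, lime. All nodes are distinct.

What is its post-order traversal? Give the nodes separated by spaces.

cedar ash pear rye teak kale fig lime reed daisy iris poppy ivy

The first element of pre-order is the root; it splits in-order into left and right subtrees.
Root ivy: left subtree has 6 nodes {kale, teak, rye, cedar, pear, ash}, right has 6 {poppy, iris, fig, daisy, reed, lime}.
  Root kale: left subtree has 0 nodes { }, right has 5 {teak, rye, cedar, pear, ash}.
    Root teak: left subtree has 0 nodes { }, right has 4 {rye, cedar, pear, ash}.
      Root rye: left subtree has 0 nodes { }, right has 3 {cedar, pear, ash}.
        Root pear: left subtree has 1 node {cedar}, right has 1 {ash}.
  Root poppy: left subtree has 0 nodes { }, right has 5 {iris, fig, daisy, reed, lime}.
    Root iris: left subtree has 0 nodes { }, right has 4 {fig, daisy, reed, lime}.
      Root daisy: left subtree has 1 node {fig}, right has 2 {reed, lime}.
        Root reed: left subtree has 0 nodes { }, right has 1 {lime}.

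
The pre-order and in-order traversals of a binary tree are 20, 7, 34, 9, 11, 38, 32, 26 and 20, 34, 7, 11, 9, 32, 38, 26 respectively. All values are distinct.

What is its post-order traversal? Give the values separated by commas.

34, 11, 32, 26, 38, 9, 7, 20

The first element of pre-order is the root; it splits in-order into left and right subtrees.
Root 20: left subtree has 0 nodes { }, right has 7 {34, 7, 11, 9, 32, 38, 26}.
  Root 7: left subtree has 1 node {34}, right has 5 {11, 9, 32, 38, 26}.
    Root 9: left subtree has 1 node {11}, right has 3 {32, 38, 26}.
      Root 38: left subtree has 1 node {32}, right has 1 {26}.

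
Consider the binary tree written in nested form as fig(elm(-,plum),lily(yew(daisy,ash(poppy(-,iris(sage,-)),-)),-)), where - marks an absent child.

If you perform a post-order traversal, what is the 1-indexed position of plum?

Post-order visits the left subtree, then the right subtree, then the node.
At fig: go left to elm.
  At elm: no left child.
  At elm: go right to plum.
    plum is a leaf — visit plum.
  Visit elm.
At fig: go right to lily.
  At lily: go left to yew.
    At yew: go left to daisy.
      daisy is a leaf — visit daisy.
    At yew: go right to ash.
      At ash: go left to poppy.
        At poppy: no left child.
        At poppy: go right to iris.
          At iris: go left to sage.
            sage is a leaf — visit sage.
          At iris: no right child.
          Visit iris.
        Visit poppy.
      At ash: no right child.
      Visit ash.
    Visit yew.
  At lily: no right child.
  Visit lily.
Visit fig.
Full post-order sequence: plum, elm, daisy, sage, iris, poppy, ash, yew, lily, fig.

1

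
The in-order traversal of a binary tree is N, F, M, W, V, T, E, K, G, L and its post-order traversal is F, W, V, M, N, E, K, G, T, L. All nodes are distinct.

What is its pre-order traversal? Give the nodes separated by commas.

The last element of post-order is the root; it splits in-order into left and right subtrees.
Root L: left subtree has 9 nodes {N, F, M, W, V, T, E, K, G}, right has 0 { }.
  Root T: left subtree has 5 nodes {N, F, M, W, V}, right has 3 {E, K, G}.
    Root N: left subtree has 0 nodes { }, right has 4 {F, M, W, V}.
      Root M: left subtree has 1 node {F}, right has 2 {W, V}.
        Root V: left subtree has 1 node {W}, right has 0 { }.
    Root G: left subtree has 2 nodes {E, K}, right has 0 { }.
      Root K: left subtree has 1 node {E}, right has 0 { }.

L, T, N, M, F, V, W, G, K, E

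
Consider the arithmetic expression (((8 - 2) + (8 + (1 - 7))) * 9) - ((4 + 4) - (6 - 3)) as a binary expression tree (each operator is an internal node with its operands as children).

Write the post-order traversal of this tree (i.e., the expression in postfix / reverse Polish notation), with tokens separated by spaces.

8 2 - 8 1 7 - + + 9 * 4 4 + 6 3 - - -

Post-order on an expression tree gives postfix notation: for each operator, emit left operand, right operand, then the operator.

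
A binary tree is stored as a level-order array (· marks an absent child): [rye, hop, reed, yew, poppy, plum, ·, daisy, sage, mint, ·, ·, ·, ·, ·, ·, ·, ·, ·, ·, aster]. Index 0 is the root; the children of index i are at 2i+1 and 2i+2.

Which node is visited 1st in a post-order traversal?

Post-order visits the left subtree, then the right subtree, then the node.
At rye: go left to hop.
  At hop: go left to yew.
    At yew: go left to daisy.
      daisy is a leaf — visit daisy.
    At yew: go right to sage.
      sage is a leaf — visit sage.
    Visit yew.
  At hop: go right to poppy.
    At poppy: go left to mint.
      At mint: no left child.
      At mint: go right to aster.
        aster is a leaf — visit aster.
      Visit mint.
    At poppy: no right child.
    Visit poppy.
  Visit hop.
At rye: go right to reed.
  At reed: go left to plum.
    plum is a leaf — visit plum.
  At reed: no right child.
  Visit reed.
Visit rye.
Full post-order sequence: daisy, sage, yew, aster, mint, poppy, hop, plum, reed, rye.

daisy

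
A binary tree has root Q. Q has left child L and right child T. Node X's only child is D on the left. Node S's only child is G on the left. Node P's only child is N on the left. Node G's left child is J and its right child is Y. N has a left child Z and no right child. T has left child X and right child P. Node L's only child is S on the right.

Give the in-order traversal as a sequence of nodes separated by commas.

L, J, G, Y, S, Q, D, X, T, Z, N, P

In-order visits the left subtree, then the node, then the right subtree.
At Q: go left to L.
  At L: no left child.
  Visit L.
  At L: go right to S.
    At S: go left to G.
      At G: go left to J.
        J is a leaf — visit J.
      Visit G.
      At G: go right to Y.
        Y is a leaf — visit Y.
    Visit S.
    At S: no right child.
Visit Q.
At Q: go right to T.
  At T: go left to X.
    At X: go left to D.
      D is a leaf — visit D.
    Visit X.
    At X: no right child.
  Visit T.
  At T: go right to P.
    At P: go left to N.
      At N: go left to Z.
        Z is a leaf — visit Z.
      Visit N.
      At N: no right child.
    Visit P.
    At P: no right child.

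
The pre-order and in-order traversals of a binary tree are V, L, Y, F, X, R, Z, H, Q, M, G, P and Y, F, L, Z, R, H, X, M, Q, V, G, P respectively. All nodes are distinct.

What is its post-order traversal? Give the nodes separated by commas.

F, Y, Z, H, R, M, Q, X, L, P, G, V

The first element of pre-order is the root; it splits in-order into left and right subtrees.
Root V: left subtree has 9 nodes {Y, F, L, Z, R, H, X, M, Q}, right has 2 {G, P}.
  Root L: left subtree has 2 nodes {Y, F}, right has 6 {Z, R, H, X, M, Q}.
    Root Y: left subtree has 0 nodes { }, right has 1 {F}.
    Root X: left subtree has 3 nodes {Z, R, H}, right has 2 {M, Q}.
      Root R: left subtree has 1 node {Z}, right has 1 {H}.
      Root Q: left subtree has 1 node {M}, right has 0 { }.
  Root G: left subtree has 0 nodes { }, right has 1 {P}.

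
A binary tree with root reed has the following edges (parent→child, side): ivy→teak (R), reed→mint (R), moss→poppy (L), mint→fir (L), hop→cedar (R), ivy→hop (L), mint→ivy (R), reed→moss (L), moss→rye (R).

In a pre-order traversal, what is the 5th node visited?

mint

Pre-order visits the node, then its left subtree, then its right subtree.
Visit reed.
At reed: go left to moss.
  Visit moss.
  At moss: go left to poppy.
    poppy is a leaf — visit poppy.
  At moss: go right to rye.
    rye is a leaf — visit rye.
At reed: go right to mint.
  Visit mint.
  At mint: go left to fir.
    fir is a leaf — visit fir.
  At mint: go right to ivy.
    Visit ivy.
    At ivy: go left to hop.
      Visit hop.
      At hop: no left child.
      At hop: go right to cedar.
        cedar is a leaf — visit cedar.
    At ivy: go right to teak.
      teak is a leaf — visit teak.
Full pre-order sequence: reed, moss, poppy, rye, mint, fir, ivy, hop, cedar, teak.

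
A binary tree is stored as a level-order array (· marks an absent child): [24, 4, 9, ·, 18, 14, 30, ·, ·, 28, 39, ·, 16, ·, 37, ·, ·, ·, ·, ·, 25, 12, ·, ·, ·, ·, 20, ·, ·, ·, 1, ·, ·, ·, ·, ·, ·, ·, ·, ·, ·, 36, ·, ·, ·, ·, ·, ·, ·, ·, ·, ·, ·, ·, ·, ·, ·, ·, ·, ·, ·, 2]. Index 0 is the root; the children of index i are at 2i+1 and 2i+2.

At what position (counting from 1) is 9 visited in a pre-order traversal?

9

Pre-order visits the node, then its left subtree, then its right subtree.
Visit 24.
At 24: go left to 4.
  Visit 4.
  At 4: no left child.
  At 4: go right to 18.
    Visit 18.
    At 18: go left to 28.
      Visit 28.
      At 28: no left child.
      At 28: go right to 25.
        Visit 25.
        At 25: go left to 36.
          36 is a leaf — visit 36.
        At 25: no right child.
    At 18: go right to 39.
      Visit 39.
      At 39: go left to 12.
        12 is a leaf — visit 12.
      At 39: no right child.
At 24: go right to 9.
  Visit 9.
  At 9: go left to 14.
    Visit 14.
    At 14: no left child.
    At 14: go right to 16.
      Visit 16.
      At 16: no left child.
      At 16: go right to 20.
        20 is a leaf — visit 20.
  At 9: go right to 30.
    Visit 30.
    At 30: no left child.
    At 30: go right to 37.
      Visit 37.
      At 37: no left child.
      At 37: go right to 1.
        Visit 1.
        At 1: go left to 2.
          2 is a leaf — visit 2.
        At 1: no right child.
Full pre-order sequence: 24, 4, 18, 28, 25, 36, 39, 12, 9, 14, 16, 20, 30, 37, 1, 2.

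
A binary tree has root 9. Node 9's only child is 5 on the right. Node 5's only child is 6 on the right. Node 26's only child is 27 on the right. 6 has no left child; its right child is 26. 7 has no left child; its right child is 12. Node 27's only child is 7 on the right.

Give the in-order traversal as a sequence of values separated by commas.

9, 5, 6, 26, 27, 7, 12

In-order visits the left subtree, then the node, then the right subtree.
At 9: no left child.
Visit 9.
At 9: go right to 5.
  At 5: no left child.
  Visit 5.
  At 5: go right to 6.
    At 6: no left child.
    Visit 6.
    At 6: go right to 26.
      At 26: no left child.
      Visit 26.
      At 26: go right to 27.
        At 27: no left child.
        Visit 27.
        At 27: go right to 7.
          At 7: no left child.
          Visit 7.
          At 7: go right to 12.
            12 is a leaf — visit 12.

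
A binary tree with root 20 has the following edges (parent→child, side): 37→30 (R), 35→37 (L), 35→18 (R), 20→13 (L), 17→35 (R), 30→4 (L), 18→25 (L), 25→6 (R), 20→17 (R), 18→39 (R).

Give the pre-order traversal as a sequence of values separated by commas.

20, 13, 17, 35, 37, 30, 4, 18, 25, 6, 39

Pre-order visits the node, then its left subtree, then its right subtree.
Visit 20.
At 20: go left to 13.
  13 is a leaf — visit 13.
At 20: go right to 17.
  Visit 17.
  At 17: no left child.
  At 17: go right to 35.
    Visit 35.
    At 35: go left to 37.
      Visit 37.
      At 37: no left child.
      At 37: go right to 30.
        Visit 30.
        At 30: go left to 4.
          4 is a leaf — visit 4.
        At 30: no right child.
    At 35: go right to 18.
      Visit 18.
      At 18: go left to 25.
        Visit 25.
        At 25: no left child.
        At 25: go right to 6.
          6 is a leaf — visit 6.
      At 18: go right to 39.
        39 is a leaf — visit 39.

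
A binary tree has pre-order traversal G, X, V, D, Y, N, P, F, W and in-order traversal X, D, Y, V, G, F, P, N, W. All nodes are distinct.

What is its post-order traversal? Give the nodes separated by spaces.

Y D V X F P W N G

The first element of pre-order is the root; it splits in-order into left and right subtrees.
Root G: left subtree has 4 nodes {X, D, Y, V}, right has 4 {F, P, N, W}.
  Root X: left subtree has 0 nodes { }, right has 3 {D, Y, V}.
    Root V: left subtree has 2 nodes {D, Y}, right has 0 { }.
      Root D: left subtree has 0 nodes { }, right has 1 {Y}.
  Root N: left subtree has 2 nodes {F, P}, right has 1 {W}.
    Root P: left subtree has 1 node {F}, right has 0 { }.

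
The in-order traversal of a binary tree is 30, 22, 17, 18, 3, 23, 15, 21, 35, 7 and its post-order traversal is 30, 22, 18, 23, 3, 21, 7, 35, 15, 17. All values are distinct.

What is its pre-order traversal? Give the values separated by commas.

The last element of post-order is the root; it splits in-order into left and right subtrees.
Root 17: left subtree has 2 nodes {30, 22}, right has 7 {18, 3, 23, 15, 21, 35, 7}.
  Root 22: left subtree has 1 node {30}, right has 0 { }.
  Root 15: left subtree has 3 nodes {18, 3, 23}, right has 3 {21, 35, 7}.
    Root 3: left subtree has 1 node {18}, right has 1 {23}.
    Root 35: left subtree has 1 node {21}, right has 1 {7}.

17, 22, 30, 15, 3, 18, 23, 35, 21, 7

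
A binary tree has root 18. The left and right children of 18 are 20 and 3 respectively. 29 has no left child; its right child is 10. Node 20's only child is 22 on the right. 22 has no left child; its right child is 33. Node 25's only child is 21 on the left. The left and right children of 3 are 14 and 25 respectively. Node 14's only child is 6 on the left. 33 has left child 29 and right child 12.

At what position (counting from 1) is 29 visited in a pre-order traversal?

Pre-order visits the node, then its left subtree, then its right subtree.
Visit 18.
At 18: go left to 20.
  Visit 20.
  At 20: no left child.
  At 20: go right to 22.
    Visit 22.
    At 22: no left child.
    At 22: go right to 33.
      Visit 33.
      At 33: go left to 29.
        Visit 29.
        At 29: no left child.
        At 29: go right to 10.
          10 is a leaf — visit 10.
      At 33: go right to 12.
        12 is a leaf — visit 12.
At 18: go right to 3.
  Visit 3.
  At 3: go left to 14.
    Visit 14.
    At 14: go left to 6.
      6 is a leaf — visit 6.
    At 14: no right child.
  At 3: go right to 25.
    Visit 25.
    At 25: go left to 21.
      21 is a leaf — visit 21.
    At 25: no right child.
Full pre-order sequence: 18, 20, 22, 33, 29, 10, 12, 3, 14, 6, 25, 21.

5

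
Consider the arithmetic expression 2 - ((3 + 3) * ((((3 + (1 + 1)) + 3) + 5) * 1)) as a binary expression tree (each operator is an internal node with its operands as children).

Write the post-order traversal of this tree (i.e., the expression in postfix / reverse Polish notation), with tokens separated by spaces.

2 3 3 + 3 1 1 + + 3 + 5 + 1 * * -

Post-order on an expression tree gives postfix notation: for each operator, emit left operand, right operand, then the operator.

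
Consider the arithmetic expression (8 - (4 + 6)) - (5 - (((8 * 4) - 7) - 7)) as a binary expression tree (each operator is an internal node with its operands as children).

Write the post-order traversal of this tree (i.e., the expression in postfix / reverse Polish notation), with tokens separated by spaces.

8 4 6 + - 5 8 4 * 7 - 7 - - -

Post-order on an expression tree gives postfix notation: for each operator, emit left operand, right operand, then the operator.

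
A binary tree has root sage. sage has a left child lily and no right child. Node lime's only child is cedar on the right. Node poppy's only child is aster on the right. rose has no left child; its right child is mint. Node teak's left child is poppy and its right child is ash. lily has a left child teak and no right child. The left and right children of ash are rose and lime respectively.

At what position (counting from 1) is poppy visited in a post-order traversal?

Post-order visits the left subtree, then the right subtree, then the node.
At sage: go left to lily.
  At lily: go left to teak.
    At teak: go left to poppy.
      At poppy: no left child.
      At poppy: go right to aster.
        aster is a leaf — visit aster.
      Visit poppy.
    At teak: go right to ash.
      At ash: go left to rose.
        At rose: no left child.
        At rose: go right to mint.
          mint is a leaf — visit mint.
        Visit rose.
      At ash: go right to lime.
        At lime: no left child.
        At lime: go right to cedar.
          cedar is a leaf — visit cedar.
        Visit lime.
      Visit ash.
    Visit teak.
  At lily: no right child.
  Visit lily.
At sage: no right child.
Visit sage.
Full post-order sequence: aster, poppy, mint, rose, cedar, lime, ash, teak, lily, sage.

2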